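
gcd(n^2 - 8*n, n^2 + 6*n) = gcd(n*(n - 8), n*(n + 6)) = n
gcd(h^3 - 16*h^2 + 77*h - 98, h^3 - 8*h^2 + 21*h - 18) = h - 2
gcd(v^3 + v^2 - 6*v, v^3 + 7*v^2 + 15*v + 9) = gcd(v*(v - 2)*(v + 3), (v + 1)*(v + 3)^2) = v + 3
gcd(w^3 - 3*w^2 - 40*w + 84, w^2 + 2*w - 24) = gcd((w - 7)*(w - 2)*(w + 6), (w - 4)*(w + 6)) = w + 6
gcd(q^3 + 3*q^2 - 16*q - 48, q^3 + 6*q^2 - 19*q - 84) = q^2 - q - 12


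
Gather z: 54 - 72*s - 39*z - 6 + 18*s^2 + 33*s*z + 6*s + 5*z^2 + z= 18*s^2 - 66*s + 5*z^2 + z*(33*s - 38) + 48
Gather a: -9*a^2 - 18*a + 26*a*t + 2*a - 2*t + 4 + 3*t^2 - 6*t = -9*a^2 + a*(26*t - 16) + 3*t^2 - 8*t + 4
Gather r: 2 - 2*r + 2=4 - 2*r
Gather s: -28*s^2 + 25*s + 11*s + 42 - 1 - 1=-28*s^2 + 36*s + 40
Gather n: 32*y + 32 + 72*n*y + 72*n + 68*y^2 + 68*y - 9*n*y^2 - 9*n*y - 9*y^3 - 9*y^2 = n*(-9*y^2 + 63*y + 72) - 9*y^3 + 59*y^2 + 100*y + 32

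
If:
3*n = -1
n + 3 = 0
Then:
No Solution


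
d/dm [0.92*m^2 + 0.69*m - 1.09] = 1.84*m + 0.69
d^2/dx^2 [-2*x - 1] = 0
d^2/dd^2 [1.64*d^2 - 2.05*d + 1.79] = 3.28000000000000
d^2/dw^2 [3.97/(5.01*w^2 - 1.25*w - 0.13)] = (199.294794*w^2 - 49.72425*w - 3.97*(10.02*w - 1.25)*(20.04*w - 2.5) - 5.171322)/(-5.01*w^2 + 1.25*w + 0.13)^3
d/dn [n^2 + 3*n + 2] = 2*n + 3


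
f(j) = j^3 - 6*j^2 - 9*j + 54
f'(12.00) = 279.00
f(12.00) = 810.00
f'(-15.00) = 846.00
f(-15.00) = -4536.00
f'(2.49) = -20.28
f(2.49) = 9.83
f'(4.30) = -5.13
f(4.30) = -16.13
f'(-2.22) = 32.43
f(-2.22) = 33.47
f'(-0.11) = -7.64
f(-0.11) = 54.92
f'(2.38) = -20.57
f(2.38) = 12.07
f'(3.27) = -16.16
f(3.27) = -4.62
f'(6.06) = 28.45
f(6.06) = 1.66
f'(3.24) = -16.39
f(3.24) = -4.13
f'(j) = 3*j^2 - 12*j - 9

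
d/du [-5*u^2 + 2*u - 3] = 2 - 10*u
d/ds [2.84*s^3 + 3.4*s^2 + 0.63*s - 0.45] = 8.52*s^2 + 6.8*s + 0.63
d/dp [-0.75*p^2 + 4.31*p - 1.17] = 4.31 - 1.5*p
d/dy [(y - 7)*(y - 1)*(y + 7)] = 3*y^2 - 2*y - 49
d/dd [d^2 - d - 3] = 2*d - 1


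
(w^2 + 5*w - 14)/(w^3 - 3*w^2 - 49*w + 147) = (w - 2)/(w^2 - 10*w + 21)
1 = 1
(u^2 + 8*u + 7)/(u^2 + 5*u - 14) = (u + 1)/(u - 2)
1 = 1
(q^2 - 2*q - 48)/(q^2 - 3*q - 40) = (q + 6)/(q + 5)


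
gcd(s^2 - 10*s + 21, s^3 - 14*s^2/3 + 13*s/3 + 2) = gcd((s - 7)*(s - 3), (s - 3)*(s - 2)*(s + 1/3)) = s - 3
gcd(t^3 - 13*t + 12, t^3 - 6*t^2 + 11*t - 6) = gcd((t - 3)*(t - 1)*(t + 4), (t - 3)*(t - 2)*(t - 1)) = t^2 - 4*t + 3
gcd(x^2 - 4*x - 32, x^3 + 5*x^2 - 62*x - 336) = x - 8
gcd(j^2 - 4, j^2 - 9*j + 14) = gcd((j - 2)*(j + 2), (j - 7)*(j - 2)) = j - 2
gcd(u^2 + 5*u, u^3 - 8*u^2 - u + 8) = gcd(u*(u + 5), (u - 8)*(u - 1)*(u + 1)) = 1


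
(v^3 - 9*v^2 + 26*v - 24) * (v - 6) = v^4 - 15*v^3 + 80*v^2 - 180*v + 144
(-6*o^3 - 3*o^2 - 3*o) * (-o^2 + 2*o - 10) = 6*o^5 - 9*o^4 + 57*o^3 + 24*o^2 + 30*o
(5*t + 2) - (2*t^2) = -2*t^2 + 5*t + 2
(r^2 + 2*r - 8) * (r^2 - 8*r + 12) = r^4 - 6*r^3 - 12*r^2 + 88*r - 96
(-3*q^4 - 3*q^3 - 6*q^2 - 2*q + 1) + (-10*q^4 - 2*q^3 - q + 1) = -13*q^4 - 5*q^3 - 6*q^2 - 3*q + 2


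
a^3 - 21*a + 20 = (a - 4)*(a - 1)*(a + 5)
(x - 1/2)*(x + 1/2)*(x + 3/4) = x^3 + 3*x^2/4 - x/4 - 3/16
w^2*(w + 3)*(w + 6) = w^4 + 9*w^3 + 18*w^2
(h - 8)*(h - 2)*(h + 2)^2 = h^4 - 6*h^3 - 20*h^2 + 24*h + 64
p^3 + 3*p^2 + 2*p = p*(p + 1)*(p + 2)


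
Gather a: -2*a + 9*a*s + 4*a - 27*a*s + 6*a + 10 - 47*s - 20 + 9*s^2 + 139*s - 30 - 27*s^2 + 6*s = a*(8 - 18*s) - 18*s^2 + 98*s - 40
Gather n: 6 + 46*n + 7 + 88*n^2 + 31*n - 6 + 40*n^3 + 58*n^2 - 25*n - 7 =40*n^3 + 146*n^2 + 52*n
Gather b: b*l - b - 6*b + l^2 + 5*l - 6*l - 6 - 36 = b*(l - 7) + l^2 - l - 42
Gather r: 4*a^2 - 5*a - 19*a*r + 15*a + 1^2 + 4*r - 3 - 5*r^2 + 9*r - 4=4*a^2 + 10*a - 5*r^2 + r*(13 - 19*a) - 6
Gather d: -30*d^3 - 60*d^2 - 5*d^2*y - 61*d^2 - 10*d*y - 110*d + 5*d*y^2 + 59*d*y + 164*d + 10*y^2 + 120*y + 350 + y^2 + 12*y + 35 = -30*d^3 + d^2*(-5*y - 121) + d*(5*y^2 + 49*y + 54) + 11*y^2 + 132*y + 385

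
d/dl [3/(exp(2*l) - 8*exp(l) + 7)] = 6*(4 - exp(l))*exp(l)/(exp(2*l) - 8*exp(l) + 7)^2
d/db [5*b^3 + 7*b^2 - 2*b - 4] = 15*b^2 + 14*b - 2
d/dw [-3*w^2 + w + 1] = 1 - 6*w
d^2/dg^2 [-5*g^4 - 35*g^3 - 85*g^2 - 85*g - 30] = -60*g^2 - 210*g - 170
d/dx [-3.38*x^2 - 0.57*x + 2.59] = -6.76*x - 0.57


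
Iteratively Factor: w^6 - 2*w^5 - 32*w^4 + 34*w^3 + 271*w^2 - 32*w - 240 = (w + 1)*(w^5 - 3*w^4 - 29*w^3 + 63*w^2 + 208*w - 240) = (w - 4)*(w + 1)*(w^4 + w^3 - 25*w^2 - 37*w + 60) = (w - 4)*(w - 1)*(w + 1)*(w^3 + 2*w^2 - 23*w - 60) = (w - 4)*(w - 1)*(w + 1)*(w + 3)*(w^2 - w - 20) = (w - 5)*(w - 4)*(w - 1)*(w + 1)*(w + 3)*(w + 4)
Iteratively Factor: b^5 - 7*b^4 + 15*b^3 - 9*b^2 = (b - 3)*(b^4 - 4*b^3 + 3*b^2) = b*(b - 3)*(b^3 - 4*b^2 + 3*b) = b^2*(b - 3)*(b^2 - 4*b + 3) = b^2*(b - 3)^2*(b - 1)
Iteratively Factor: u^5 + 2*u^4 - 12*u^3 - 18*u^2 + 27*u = (u)*(u^4 + 2*u^3 - 12*u^2 - 18*u + 27) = u*(u + 3)*(u^3 - u^2 - 9*u + 9) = u*(u - 1)*(u + 3)*(u^2 - 9) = u*(u - 3)*(u - 1)*(u + 3)*(u + 3)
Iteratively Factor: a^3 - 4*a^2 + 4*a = (a - 2)*(a^2 - 2*a) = a*(a - 2)*(a - 2)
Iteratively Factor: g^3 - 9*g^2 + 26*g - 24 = (g - 4)*(g^2 - 5*g + 6) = (g - 4)*(g - 3)*(g - 2)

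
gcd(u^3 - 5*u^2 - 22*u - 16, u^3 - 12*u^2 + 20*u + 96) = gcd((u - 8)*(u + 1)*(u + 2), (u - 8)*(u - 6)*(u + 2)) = u^2 - 6*u - 16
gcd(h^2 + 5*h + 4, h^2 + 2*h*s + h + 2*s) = h + 1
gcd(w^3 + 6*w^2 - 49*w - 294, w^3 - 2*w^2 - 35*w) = w - 7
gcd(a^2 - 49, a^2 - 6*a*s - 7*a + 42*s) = a - 7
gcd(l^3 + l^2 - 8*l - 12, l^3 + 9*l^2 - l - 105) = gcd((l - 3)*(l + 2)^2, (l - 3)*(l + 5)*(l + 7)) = l - 3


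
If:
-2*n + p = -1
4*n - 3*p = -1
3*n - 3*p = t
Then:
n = 2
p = 3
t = -3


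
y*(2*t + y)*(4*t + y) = 8*t^2*y + 6*t*y^2 + y^3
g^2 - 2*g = g*(g - 2)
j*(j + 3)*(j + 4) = j^3 + 7*j^2 + 12*j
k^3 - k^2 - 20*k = k*(k - 5)*(k + 4)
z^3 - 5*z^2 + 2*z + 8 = (z - 4)*(z - 2)*(z + 1)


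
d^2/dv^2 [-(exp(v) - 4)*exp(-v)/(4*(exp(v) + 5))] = (-exp(3*v) + 21*exp(2*v) + 60*exp(v) + 100)*exp(-v)/(4*(exp(3*v) + 15*exp(2*v) + 75*exp(v) + 125))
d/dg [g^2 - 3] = 2*g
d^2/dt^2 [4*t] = 0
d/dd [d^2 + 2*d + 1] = 2*d + 2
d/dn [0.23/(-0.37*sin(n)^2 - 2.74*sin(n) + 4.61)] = (0.1702*sin(n) + 0.6302)*cos(n)/(0.37*sin(n)^2 + 2.74*sin(n) - 4.61)^2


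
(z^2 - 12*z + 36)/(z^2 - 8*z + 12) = (z - 6)/(z - 2)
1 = 1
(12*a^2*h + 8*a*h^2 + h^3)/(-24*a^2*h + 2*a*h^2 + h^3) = (-2*a - h)/(4*a - h)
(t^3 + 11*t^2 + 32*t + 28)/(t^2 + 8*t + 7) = (t^2 + 4*t + 4)/(t + 1)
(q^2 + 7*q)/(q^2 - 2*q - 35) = q*(q + 7)/(q^2 - 2*q - 35)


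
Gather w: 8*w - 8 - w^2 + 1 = -w^2 + 8*w - 7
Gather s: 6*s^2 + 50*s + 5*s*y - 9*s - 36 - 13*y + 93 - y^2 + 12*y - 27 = 6*s^2 + s*(5*y + 41) - y^2 - y + 30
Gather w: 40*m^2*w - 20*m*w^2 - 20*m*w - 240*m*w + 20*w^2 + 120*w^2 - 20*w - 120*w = w^2*(140 - 20*m) + w*(40*m^2 - 260*m - 140)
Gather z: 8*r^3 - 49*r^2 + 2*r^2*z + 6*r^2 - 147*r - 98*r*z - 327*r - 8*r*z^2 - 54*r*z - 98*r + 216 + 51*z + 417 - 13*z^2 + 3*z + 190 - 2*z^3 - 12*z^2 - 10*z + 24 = 8*r^3 - 43*r^2 - 572*r - 2*z^3 + z^2*(-8*r - 25) + z*(2*r^2 - 152*r + 44) + 847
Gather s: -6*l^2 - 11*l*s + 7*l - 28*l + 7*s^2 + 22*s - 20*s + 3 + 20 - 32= -6*l^2 - 21*l + 7*s^2 + s*(2 - 11*l) - 9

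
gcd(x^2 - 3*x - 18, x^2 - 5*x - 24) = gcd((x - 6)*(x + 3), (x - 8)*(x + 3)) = x + 3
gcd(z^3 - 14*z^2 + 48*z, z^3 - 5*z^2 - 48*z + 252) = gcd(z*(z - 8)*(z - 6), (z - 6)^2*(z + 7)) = z - 6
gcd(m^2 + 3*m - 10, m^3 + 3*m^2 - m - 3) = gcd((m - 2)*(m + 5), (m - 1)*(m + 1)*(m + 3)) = 1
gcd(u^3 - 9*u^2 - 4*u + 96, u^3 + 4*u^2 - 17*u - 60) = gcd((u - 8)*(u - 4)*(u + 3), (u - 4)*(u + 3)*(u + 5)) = u^2 - u - 12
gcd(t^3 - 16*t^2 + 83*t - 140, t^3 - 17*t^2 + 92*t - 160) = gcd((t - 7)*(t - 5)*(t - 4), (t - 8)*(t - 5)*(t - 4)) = t^2 - 9*t + 20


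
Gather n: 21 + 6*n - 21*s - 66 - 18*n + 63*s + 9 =-12*n + 42*s - 36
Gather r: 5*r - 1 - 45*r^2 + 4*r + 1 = -45*r^2 + 9*r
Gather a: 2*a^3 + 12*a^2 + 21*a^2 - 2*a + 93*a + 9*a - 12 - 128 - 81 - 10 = 2*a^3 + 33*a^2 + 100*a - 231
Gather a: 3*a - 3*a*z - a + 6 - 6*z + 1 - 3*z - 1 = a*(2 - 3*z) - 9*z + 6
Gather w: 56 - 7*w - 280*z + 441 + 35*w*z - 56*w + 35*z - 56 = w*(35*z - 63) - 245*z + 441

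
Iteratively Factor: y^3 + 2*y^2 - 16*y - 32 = (y + 2)*(y^2 - 16) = (y + 2)*(y + 4)*(y - 4)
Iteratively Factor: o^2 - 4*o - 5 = (o - 5)*(o + 1)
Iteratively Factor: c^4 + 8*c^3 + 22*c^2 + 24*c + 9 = (c + 3)*(c^3 + 5*c^2 + 7*c + 3) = (c + 1)*(c + 3)*(c^2 + 4*c + 3) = (c + 1)*(c + 3)^2*(c + 1)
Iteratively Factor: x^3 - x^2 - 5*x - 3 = (x + 1)*(x^2 - 2*x - 3) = (x - 3)*(x + 1)*(x + 1)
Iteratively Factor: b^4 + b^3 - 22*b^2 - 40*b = (b + 2)*(b^3 - b^2 - 20*b) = (b + 2)*(b + 4)*(b^2 - 5*b) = (b - 5)*(b + 2)*(b + 4)*(b)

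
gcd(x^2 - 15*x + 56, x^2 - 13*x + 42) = x - 7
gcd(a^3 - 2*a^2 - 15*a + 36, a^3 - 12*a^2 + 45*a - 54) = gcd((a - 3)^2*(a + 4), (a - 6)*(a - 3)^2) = a^2 - 6*a + 9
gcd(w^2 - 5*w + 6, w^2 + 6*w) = 1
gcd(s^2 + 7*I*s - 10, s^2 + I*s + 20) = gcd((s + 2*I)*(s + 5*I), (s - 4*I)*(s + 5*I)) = s + 5*I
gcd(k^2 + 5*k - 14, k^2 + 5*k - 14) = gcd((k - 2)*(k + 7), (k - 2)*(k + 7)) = k^2 + 5*k - 14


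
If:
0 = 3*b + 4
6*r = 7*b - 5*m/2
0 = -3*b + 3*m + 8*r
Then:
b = -4/3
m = -76/3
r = 9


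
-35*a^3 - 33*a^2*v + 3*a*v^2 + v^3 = (-5*a + v)*(a + v)*(7*a + v)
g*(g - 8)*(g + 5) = g^3 - 3*g^2 - 40*g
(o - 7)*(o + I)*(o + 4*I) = o^3 - 7*o^2 + 5*I*o^2 - 4*o - 35*I*o + 28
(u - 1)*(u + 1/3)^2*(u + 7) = u^4 + 20*u^3/3 - 26*u^2/9 - 4*u - 7/9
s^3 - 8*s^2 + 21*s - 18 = (s - 3)^2*(s - 2)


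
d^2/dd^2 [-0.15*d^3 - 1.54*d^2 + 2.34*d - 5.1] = -0.9*d - 3.08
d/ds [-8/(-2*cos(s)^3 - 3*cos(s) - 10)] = 24*(cos(2*s) + 2)*sin(s)/(2*cos(s)^3 + 3*cos(s) + 10)^2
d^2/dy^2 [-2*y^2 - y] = -4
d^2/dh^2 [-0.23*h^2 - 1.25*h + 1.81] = -0.460000000000000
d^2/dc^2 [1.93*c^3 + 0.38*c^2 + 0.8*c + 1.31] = 11.58*c + 0.76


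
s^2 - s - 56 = (s - 8)*(s + 7)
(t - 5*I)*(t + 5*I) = t^2 + 25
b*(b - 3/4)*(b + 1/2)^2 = b^4 + b^3/4 - b^2/2 - 3*b/16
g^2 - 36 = (g - 6)*(g + 6)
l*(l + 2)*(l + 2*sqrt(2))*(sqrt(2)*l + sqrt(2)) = sqrt(2)*l^4 + 4*l^3 + 3*sqrt(2)*l^3 + 2*sqrt(2)*l^2 + 12*l^2 + 8*l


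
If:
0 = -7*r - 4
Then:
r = -4/7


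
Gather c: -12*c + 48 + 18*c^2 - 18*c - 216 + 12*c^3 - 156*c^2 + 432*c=12*c^3 - 138*c^2 + 402*c - 168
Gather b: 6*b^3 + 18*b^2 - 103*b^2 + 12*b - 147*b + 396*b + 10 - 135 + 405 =6*b^3 - 85*b^2 + 261*b + 280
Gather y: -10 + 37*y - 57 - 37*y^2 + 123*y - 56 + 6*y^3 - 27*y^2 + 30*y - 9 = 6*y^3 - 64*y^2 + 190*y - 132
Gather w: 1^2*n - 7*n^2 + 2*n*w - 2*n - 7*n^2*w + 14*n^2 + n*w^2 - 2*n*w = -7*n^2*w + 7*n^2 + n*w^2 - n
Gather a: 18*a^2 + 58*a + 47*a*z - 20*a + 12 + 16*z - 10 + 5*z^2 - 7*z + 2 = 18*a^2 + a*(47*z + 38) + 5*z^2 + 9*z + 4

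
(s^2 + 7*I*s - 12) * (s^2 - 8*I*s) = s^4 - I*s^3 + 44*s^2 + 96*I*s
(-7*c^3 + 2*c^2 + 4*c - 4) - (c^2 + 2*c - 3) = -7*c^3 + c^2 + 2*c - 1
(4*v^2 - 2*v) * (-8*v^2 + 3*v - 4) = -32*v^4 + 28*v^3 - 22*v^2 + 8*v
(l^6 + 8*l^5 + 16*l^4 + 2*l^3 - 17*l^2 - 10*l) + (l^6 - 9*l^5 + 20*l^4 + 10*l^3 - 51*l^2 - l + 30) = 2*l^6 - l^5 + 36*l^4 + 12*l^3 - 68*l^2 - 11*l + 30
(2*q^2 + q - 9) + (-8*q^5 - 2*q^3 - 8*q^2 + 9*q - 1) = -8*q^5 - 2*q^3 - 6*q^2 + 10*q - 10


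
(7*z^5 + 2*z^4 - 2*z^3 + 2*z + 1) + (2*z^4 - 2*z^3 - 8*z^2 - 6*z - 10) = 7*z^5 + 4*z^4 - 4*z^3 - 8*z^2 - 4*z - 9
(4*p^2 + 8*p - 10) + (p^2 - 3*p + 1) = 5*p^2 + 5*p - 9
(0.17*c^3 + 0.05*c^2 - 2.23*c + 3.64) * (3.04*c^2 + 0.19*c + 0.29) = 0.5168*c^5 + 0.1843*c^4 - 6.7204*c^3 + 10.6564*c^2 + 0.0449000000000001*c + 1.0556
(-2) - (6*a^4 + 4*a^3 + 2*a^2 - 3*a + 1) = -6*a^4 - 4*a^3 - 2*a^2 + 3*a - 3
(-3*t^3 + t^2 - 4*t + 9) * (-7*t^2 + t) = 21*t^5 - 10*t^4 + 29*t^3 - 67*t^2 + 9*t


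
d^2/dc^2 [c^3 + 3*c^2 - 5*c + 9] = 6*c + 6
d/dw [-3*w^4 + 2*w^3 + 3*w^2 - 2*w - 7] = -12*w^3 + 6*w^2 + 6*w - 2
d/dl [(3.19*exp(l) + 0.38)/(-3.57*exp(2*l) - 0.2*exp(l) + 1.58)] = (11.3883*exp(2*l) + 2.7132*exp(l) + 5.1162)*exp(l)/(12.7449*exp(4*l) + 1.428*exp(3*l) - 11.2412*exp(2*l) - 0.632*exp(l) + 2.4964)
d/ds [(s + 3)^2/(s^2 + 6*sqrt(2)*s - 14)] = 2*(s + 3)*(s^2 + 6*sqrt(2)*s - (s + 3)*(s + 3*sqrt(2)) - 14)/(s^2 + 6*sqrt(2)*s - 14)^2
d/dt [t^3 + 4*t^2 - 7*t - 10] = 3*t^2 + 8*t - 7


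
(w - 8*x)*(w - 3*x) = w^2 - 11*w*x + 24*x^2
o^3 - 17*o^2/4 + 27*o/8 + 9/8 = (o - 3)*(o - 3/2)*(o + 1/4)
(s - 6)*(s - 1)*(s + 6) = s^3 - s^2 - 36*s + 36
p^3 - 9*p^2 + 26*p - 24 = (p - 4)*(p - 3)*(p - 2)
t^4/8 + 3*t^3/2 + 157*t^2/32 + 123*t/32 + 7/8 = (t/4 + 1)*(t/2 + 1/4)*(t + 1/2)*(t + 7)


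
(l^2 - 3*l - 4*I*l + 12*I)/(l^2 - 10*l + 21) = (l - 4*I)/(l - 7)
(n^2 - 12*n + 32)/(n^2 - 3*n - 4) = (n - 8)/(n + 1)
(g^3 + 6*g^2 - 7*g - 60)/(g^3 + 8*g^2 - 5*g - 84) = (g + 5)/(g + 7)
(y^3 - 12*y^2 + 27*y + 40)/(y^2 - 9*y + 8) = (y^2 - 4*y - 5)/(y - 1)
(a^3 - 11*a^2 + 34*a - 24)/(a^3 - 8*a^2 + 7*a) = (a^2 - 10*a + 24)/(a*(a - 7))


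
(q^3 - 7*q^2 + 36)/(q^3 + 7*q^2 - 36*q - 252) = (q^2 - q - 6)/(q^2 + 13*q + 42)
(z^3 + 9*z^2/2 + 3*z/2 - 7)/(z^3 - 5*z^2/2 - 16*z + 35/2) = (z + 2)/(z - 5)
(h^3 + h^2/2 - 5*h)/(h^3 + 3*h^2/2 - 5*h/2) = (h - 2)/(h - 1)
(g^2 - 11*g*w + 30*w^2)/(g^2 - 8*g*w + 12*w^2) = (-g + 5*w)/(-g + 2*w)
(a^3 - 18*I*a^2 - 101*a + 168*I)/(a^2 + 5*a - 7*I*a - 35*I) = (a^2 - 11*I*a - 24)/(a + 5)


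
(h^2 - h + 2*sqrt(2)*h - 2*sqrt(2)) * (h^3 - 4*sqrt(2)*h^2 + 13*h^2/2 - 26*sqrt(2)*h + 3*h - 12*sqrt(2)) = h^5 - 2*sqrt(2)*h^4 + 11*h^4/2 - 39*h^3/2 - 11*sqrt(2)*h^3 - 91*h^2 + 7*sqrt(2)*h^2 + 6*sqrt(2)*h + 56*h + 48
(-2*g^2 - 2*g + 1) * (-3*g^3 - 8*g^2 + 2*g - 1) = 6*g^5 + 22*g^4 + 9*g^3 - 10*g^2 + 4*g - 1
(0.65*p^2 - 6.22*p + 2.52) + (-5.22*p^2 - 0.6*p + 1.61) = -4.57*p^2 - 6.82*p + 4.13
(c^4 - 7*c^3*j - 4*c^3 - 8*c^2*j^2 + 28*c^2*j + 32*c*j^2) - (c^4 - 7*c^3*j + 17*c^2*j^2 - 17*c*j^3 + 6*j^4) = -4*c^3 - 25*c^2*j^2 + 28*c^2*j + 17*c*j^3 + 32*c*j^2 - 6*j^4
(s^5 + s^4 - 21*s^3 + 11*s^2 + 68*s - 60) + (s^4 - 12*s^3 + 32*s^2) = s^5 + 2*s^4 - 33*s^3 + 43*s^2 + 68*s - 60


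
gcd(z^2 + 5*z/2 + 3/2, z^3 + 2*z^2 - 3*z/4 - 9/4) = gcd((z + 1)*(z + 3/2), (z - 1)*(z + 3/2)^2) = z + 3/2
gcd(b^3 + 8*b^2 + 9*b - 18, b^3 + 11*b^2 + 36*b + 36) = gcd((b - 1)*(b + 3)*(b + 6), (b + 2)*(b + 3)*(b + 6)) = b^2 + 9*b + 18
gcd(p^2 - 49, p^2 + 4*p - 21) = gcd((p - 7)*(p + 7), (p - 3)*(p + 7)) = p + 7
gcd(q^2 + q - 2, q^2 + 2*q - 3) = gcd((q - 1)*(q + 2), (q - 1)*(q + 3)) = q - 1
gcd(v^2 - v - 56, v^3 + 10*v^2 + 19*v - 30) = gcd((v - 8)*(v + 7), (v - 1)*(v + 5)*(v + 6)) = 1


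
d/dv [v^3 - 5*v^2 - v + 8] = 3*v^2 - 10*v - 1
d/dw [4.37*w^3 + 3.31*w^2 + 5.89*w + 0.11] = 13.11*w^2 + 6.62*w + 5.89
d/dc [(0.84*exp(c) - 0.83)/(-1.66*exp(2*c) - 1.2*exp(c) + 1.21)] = (1.3944*exp(2*c) - 2.7556*exp(c) + 0.0204000000000001)*exp(c)/(2.7556*exp(4*c) + 3.984*exp(3*c) - 2.5772*exp(2*c) - 2.904*exp(c) + 1.4641)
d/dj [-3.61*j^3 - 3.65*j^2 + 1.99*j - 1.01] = -10.83*j^2 - 7.3*j + 1.99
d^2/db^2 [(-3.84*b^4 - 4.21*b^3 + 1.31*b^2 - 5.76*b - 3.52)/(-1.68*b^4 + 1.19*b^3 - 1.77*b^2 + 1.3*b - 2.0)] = (-5.6843418860808e-14*b^10 + 39.118464*b^9 - 90.695808*b^8 + 236.323584*b^7 - 80.876944*b^6 - 470.491428*b^5 + 609.443292*b^4 - 743.178788*b^3 + 267.887088*b^2 - 19.63392*b + 6.448)/(4.741632*b^12 - 10.075968*b^11 + 22.124088*b^10 - 33.924023*b^9 + 55.837467*b^8 - 63.891723*b^7 + 74.671773*b^6 - 69.73521*b^5 + 66.4953*b^4 - 44.089*b^3 + 31.38*b^2 - 15.6*b + 8.0)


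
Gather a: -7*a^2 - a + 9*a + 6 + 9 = -7*a^2 + 8*a + 15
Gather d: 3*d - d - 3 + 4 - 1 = 2*d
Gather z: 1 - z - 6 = -z - 5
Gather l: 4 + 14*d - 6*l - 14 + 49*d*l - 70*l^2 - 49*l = 14*d - 70*l^2 + l*(49*d - 55) - 10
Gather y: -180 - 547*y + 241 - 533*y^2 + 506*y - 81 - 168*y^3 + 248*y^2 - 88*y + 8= -168*y^3 - 285*y^2 - 129*y - 12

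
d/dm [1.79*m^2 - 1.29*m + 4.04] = 3.58*m - 1.29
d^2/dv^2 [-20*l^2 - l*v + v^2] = 2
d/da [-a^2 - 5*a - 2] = -2*a - 5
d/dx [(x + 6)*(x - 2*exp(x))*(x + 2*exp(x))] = 3*x^2 - 8*x*exp(2*x) + 12*x - 52*exp(2*x)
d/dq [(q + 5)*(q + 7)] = 2*q + 12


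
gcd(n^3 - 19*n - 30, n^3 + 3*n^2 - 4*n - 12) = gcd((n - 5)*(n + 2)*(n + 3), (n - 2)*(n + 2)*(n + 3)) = n^2 + 5*n + 6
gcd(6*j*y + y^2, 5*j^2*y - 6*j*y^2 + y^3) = y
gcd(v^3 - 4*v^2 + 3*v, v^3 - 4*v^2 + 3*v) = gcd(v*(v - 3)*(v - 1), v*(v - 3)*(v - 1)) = v^3 - 4*v^2 + 3*v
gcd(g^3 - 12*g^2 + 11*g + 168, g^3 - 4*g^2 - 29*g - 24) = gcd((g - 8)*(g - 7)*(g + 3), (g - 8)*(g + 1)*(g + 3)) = g^2 - 5*g - 24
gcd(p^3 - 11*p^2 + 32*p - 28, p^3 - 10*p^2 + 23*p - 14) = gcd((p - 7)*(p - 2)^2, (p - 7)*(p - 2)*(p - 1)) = p^2 - 9*p + 14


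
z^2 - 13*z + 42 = (z - 7)*(z - 6)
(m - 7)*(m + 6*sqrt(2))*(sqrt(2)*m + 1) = sqrt(2)*m^3 - 7*sqrt(2)*m^2 + 13*m^2 - 91*m + 6*sqrt(2)*m - 42*sqrt(2)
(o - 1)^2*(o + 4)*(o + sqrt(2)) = o^4 + sqrt(2)*o^3 + 2*o^3 - 7*o^2 + 2*sqrt(2)*o^2 - 7*sqrt(2)*o + 4*o + 4*sqrt(2)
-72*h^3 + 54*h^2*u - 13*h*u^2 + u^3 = (-6*h + u)*(-4*h + u)*(-3*h + u)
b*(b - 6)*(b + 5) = b^3 - b^2 - 30*b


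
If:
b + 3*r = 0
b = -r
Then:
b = 0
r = 0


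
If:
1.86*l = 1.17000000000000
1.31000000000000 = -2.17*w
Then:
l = 0.63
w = -0.60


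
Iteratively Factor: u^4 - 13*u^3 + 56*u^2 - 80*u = (u - 4)*(u^3 - 9*u^2 + 20*u) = u*(u - 4)*(u^2 - 9*u + 20) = u*(u - 4)^2*(u - 5)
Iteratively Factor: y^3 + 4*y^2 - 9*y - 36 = (y - 3)*(y^2 + 7*y + 12) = (y - 3)*(y + 4)*(y + 3)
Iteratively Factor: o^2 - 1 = (o + 1)*(o - 1)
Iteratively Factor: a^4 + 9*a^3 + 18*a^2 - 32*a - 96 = (a + 3)*(a^3 + 6*a^2 - 32) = (a + 3)*(a + 4)*(a^2 + 2*a - 8) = (a + 3)*(a + 4)^2*(a - 2)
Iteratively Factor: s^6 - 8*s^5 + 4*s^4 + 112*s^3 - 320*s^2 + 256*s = (s)*(s^5 - 8*s^4 + 4*s^3 + 112*s^2 - 320*s + 256) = s*(s - 2)*(s^4 - 6*s^3 - 8*s^2 + 96*s - 128) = s*(s - 2)*(s + 4)*(s^3 - 10*s^2 + 32*s - 32) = s*(s - 4)*(s - 2)*(s + 4)*(s^2 - 6*s + 8) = s*(s - 4)*(s - 2)^2*(s + 4)*(s - 4)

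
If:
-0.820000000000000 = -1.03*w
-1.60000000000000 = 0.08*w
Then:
No Solution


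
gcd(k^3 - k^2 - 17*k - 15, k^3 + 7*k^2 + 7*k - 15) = k + 3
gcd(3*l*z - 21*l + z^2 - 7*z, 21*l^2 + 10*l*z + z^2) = 3*l + z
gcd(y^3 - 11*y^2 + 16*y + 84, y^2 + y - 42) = y - 6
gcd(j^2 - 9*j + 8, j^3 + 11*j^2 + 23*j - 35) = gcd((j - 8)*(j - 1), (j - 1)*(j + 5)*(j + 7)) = j - 1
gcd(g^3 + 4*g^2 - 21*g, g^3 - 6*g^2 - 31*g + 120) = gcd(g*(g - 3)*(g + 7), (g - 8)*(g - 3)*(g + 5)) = g - 3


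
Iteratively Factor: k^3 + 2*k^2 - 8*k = (k)*(k^2 + 2*k - 8) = k*(k - 2)*(k + 4)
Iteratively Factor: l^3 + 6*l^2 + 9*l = (l)*(l^2 + 6*l + 9) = l*(l + 3)*(l + 3)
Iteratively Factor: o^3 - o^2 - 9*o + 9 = (o - 1)*(o^2 - 9) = (o - 3)*(o - 1)*(o + 3)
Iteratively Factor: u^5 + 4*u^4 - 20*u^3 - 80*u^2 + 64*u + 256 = (u + 4)*(u^4 - 20*u^2 + 64) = (u - 2)*(u + 4)*(u^3 + 2*u^2 - 16*u - 32) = (u - 2)*(u + 4)^2*(u^2 - 2*u - 8) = (u - 4)*(u - 2)*(u + 4)^2*(u + 2)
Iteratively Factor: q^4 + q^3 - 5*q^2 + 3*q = (q - 1)*(q^3 + 2*q^2 - 3*q) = (q - 1)*(q + 3)*(q^2 - q) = (q - 1)^2*(q + 3)*(q)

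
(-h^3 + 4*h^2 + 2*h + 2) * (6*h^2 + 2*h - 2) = -6*h^5 + 22*h^4 + 22*h^3 + 8*h^2 - 4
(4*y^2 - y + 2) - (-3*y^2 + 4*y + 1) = 7*y^2 - 5*y + 1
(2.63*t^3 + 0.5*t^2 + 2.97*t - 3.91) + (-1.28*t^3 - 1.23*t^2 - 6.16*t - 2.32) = 1.35*t^3 - 0.73*t^2 - 3.19*t - 6.23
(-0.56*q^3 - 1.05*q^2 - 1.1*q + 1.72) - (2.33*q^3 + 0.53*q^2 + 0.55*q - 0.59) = -2.89*q^3 - 1.58*q^2 - 1.65*q + 2.31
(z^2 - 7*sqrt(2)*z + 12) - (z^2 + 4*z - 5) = -7*sqrt(2)*z - 4*z + 17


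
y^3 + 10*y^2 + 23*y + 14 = (y + 1)*(y + 2)*(y + 7)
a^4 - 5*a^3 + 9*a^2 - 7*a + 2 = (a - 2)*(a - 1)^3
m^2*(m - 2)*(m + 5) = m^4 + 3*m^3 - 10*m^2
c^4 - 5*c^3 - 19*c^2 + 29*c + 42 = (c - 7)*(c - 2)*(c + 1)*(c + 3)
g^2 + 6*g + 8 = (g + 2)*(g + 4)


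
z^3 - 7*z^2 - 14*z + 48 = (z - 8)*(z - 2)*(z + 3)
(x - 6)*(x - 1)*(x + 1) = x^3 - 6*x^2 - x + 6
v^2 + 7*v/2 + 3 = (v + 3/2)*(v + 2)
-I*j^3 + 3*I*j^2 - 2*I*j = j*(j - 2)*(-I*j + I)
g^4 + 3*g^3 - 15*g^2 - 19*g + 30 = (g - 3)*(g - 1)*(g + 2)*(g + 5)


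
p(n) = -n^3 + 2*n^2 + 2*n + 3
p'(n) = -3*n^2 + 4*n + 2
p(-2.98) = 41.26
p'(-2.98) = -36.56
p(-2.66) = 30.65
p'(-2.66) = -29.87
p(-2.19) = 18.72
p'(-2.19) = -21.15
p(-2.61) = 29.18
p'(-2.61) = -28.88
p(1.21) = 6.58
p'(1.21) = 2.45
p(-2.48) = 25.59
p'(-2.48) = -26.37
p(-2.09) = 16.69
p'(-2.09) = -19.46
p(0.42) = 4.12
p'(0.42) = 3.15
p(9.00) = -546.00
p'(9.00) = -205.00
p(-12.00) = 1995.00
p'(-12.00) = -478.00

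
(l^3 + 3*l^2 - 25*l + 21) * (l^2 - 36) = l^5 + 3*l^4 - 61*l^3 - 87*l^2 + 900*l - 756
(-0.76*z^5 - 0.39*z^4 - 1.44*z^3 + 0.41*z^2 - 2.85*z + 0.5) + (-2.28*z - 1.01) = -0.76*z^5 - 0.39*z^4 - 1.44*z^3 + 0.41*z^2 - 5.13*z - 0.51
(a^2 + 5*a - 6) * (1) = a^2 + 5*a - 6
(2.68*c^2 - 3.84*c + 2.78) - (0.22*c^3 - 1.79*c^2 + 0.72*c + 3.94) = -0.22*c^3 + 4.47*c^2 - 4.56*c - 1.16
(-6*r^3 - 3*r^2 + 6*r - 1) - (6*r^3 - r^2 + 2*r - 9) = -12*r^3 - 2*r^2 + 4*r + 8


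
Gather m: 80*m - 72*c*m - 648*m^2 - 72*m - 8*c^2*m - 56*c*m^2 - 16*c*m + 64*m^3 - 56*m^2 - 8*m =64*m^3 + m^2*(-56*c - 704) + m*(-8*c^2 - 88*c)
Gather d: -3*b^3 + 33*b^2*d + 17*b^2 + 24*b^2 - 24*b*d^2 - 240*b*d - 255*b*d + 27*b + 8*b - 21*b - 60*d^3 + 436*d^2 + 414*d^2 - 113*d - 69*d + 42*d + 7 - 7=-3*b^3 + 41*b^2 + 14*b - 60*d^3 + d^2*(850 - 24*b) + d*(33*b^2 - 495*b - 140)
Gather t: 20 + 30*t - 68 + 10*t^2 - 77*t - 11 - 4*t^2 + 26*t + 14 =6*t^2 - 21*t - 45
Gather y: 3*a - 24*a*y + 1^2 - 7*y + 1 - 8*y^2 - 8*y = 3*a - 8*y^2 + y*(-24*a - 15) + 2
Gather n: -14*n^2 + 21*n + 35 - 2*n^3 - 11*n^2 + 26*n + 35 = -2*n^3 - 25*n^2 + 47*n + 70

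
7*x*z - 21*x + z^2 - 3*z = (7*x + z)*(z - 3)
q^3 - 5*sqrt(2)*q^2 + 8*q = q*(q - 4*sqrt(2))*(q - sqrt(2))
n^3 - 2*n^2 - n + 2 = (n - 2)*(n - 1)*(n + 1)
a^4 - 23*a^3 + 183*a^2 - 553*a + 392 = (a - 8)*(a - 7)^2*(a - 1)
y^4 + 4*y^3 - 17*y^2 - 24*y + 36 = (y - 3)*(y - 1)*(y + 2)*(y + 6)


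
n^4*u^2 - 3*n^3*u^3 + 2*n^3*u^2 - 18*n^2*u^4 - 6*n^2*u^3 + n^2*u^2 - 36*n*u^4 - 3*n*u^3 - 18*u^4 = (n - 6*u)*(n + 3*u)*(n*u + u)^2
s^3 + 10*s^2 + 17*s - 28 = (s - 1)*(s + 4)*(s + 7)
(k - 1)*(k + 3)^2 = k^3 + 5*k^2 + 3*k - 9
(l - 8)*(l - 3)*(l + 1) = l^3 - 10*l^2 + 13*l + 24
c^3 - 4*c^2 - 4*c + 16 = (c - 4)*(c - 2)*(c + 2)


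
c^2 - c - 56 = (c - 8)*(c + 7)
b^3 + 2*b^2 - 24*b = b*(b - 4)*(b + 6)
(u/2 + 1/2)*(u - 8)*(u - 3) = u^3/2 - 5*u^2 + 13*u/2 + 12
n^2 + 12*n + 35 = (n + 5)*(n + 7)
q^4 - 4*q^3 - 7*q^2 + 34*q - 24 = (q - 4)*(q - 2)*(q - 1)*(q + 3)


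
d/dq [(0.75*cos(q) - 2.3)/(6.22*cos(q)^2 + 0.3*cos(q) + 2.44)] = (4.665*cos(q)^2 - 28.612*cos(q) - 2.52)*sin(q)/(38.6884*cos(q)^4 + 3.732*cos(q)^3 + 30.4436*cos(q)^2 + 1.464*cos(q) + 5.9536)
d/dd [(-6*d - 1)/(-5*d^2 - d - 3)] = (30*d^2 + 6*d - (6*d + 1)*(10*d + 1) + 18)/(5*d^2 + d + 3)^2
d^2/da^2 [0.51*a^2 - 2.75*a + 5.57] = 1.02000000000000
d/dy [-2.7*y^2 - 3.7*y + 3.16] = -5.4*y - 3.7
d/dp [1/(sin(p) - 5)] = -cos(p)/(sin(p) - 5)^2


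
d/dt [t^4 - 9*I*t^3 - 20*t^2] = t*(4*t^2 - 27*I*t - 40)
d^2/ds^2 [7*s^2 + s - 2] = 14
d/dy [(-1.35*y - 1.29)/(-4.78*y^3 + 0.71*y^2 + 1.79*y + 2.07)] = (-12.906*y^3 - 17.5401*y^2 + 1.8318*y - 0.4854)/(22.8484*y^6 - 6.7876*y^5 - 16.6083*y^4 - 17.2474*y^3 + 6.1435*y^2 + 7.4106*y + 4.2849)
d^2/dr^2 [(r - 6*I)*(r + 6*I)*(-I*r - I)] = I*(-6*r - 2)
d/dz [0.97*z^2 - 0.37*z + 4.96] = 1.94*z - 0.37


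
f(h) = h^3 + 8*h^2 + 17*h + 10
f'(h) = 3*h^2 + 16*h + 17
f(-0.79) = 1.07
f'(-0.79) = 6.23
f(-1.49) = -0.88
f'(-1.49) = -0.18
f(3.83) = 248.64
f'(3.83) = 122.29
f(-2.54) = 2.05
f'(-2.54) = -4.29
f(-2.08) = 0.25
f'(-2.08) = -3.30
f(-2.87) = 3.47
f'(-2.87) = -4.21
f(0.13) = 12.35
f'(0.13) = 19.13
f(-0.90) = 0.45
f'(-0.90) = 5.03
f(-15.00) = -1820.00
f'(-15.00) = 452.00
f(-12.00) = -770.00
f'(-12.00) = 257.00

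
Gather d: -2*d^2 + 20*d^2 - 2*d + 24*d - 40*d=18*d^2 - 18*d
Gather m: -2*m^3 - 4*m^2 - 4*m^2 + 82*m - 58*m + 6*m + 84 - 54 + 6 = -2*m^3 - 8*m^2 + 30*m + 36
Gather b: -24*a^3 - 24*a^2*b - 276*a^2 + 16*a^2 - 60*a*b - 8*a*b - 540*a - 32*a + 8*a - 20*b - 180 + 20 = -24*a^3 - 260*a^2 - 564*a + b*(-24*a^2 - 68*a - 20) - 160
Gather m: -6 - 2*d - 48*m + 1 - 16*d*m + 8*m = -2*d + m*(-16*d - 40) - 5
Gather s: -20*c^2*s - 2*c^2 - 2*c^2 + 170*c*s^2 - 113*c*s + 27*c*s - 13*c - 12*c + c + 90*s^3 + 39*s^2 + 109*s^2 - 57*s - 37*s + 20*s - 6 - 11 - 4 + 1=-4*c^2 - 24*c + 90*s^3 + s^2*(170*c + 148) + s*(-20*c^2 - 86*c - 74) - 20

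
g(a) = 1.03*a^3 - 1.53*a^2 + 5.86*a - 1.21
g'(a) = 3.09*a^2 - 3.06*a + 5.86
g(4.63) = 95.35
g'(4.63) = 57.93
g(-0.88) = -8.25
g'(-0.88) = 10.95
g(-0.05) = -1.51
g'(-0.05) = 6.02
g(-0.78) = -7.20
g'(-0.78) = 10.13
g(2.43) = 18.77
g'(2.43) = 16.67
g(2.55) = 20.86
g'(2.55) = 18.15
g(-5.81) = -288.91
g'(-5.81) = 127.94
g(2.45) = 19.11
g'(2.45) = 16.91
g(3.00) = 30.41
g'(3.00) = 24.49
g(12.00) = 1628.63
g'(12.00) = 414.10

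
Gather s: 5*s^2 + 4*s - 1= 5*s^2 + 4*s - 1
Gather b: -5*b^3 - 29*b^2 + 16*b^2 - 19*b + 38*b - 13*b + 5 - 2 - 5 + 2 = -5*b^3 - 13*b^2 + 6*b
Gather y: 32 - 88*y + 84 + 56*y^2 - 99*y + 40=56*y^2 - 187*y + 156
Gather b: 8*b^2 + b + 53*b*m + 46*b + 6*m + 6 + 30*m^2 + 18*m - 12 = 8*b^2 + b*(53*m + 47) + 30*m^2 + 24*m - 6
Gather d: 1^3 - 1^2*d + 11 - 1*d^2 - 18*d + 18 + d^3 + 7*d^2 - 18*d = d^3 + 6*d^2 - 37*d + 30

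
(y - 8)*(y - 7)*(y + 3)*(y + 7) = y^4 - 5*y^3 - 73*y^2 + 245*y + 1176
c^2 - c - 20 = (c - 5)*(c + 4)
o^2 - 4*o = o*(o - 4)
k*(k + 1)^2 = k^3 + 2*k^2 + k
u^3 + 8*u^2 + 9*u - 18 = (u - 1)*(u + 3)*(u + 6)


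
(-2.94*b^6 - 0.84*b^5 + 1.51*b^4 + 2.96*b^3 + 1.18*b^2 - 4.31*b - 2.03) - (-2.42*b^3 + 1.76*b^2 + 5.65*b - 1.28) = -2.94*b^6 - 0.84*b^5 + 1.51*b^4 + 5.38*b^3 - 0.58*b^2 - 9.96*b - 0.75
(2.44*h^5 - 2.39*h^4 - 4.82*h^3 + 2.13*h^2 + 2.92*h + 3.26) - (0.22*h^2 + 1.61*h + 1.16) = 2.44*h^5 - 2.39*h^4 - 4.82*h^3 + 1.91*h^2 + 1.31*h + 2.1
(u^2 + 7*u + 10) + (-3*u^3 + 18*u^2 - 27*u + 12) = -3*u^3 + 19*u^2 - 20*u + 22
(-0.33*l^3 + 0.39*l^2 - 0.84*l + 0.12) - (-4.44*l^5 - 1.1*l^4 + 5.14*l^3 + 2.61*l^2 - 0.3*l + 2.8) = 4.44*l^5 + 1.1*l^4 - 5.47*l^3 - 2.22*l^2 - 0.54*l - 2.68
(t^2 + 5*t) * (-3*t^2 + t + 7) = -3*t^4 - 14*t^3 + 12*t^2 + 35*t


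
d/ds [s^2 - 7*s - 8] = 2*s - 7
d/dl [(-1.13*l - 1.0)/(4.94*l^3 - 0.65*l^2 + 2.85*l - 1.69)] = (11.1644*l^3 + 14.0855*l^2 - 1.3*l + 4.7597)/(24.4036*l^6 - 6.422*l^5 + 28.5805*l^4 - 20.4022*l^3 + 10.3195*l^2 - 9.633*l + 2.8561)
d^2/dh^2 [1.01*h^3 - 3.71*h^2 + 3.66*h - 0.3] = 6.06*h - 7.42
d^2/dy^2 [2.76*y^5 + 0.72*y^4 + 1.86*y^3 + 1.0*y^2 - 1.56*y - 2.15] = 55.2*y^3 + 8.64*y^2 + 11.16*y + 2.0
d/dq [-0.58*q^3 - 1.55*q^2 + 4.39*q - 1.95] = -1.74*q^2 - 3.1*q + 4.39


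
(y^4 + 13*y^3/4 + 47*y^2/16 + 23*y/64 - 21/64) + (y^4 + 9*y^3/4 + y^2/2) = 2*y^4 + 11*y^3/2 + 55*y^2/16 + 23*y/64 - 21/64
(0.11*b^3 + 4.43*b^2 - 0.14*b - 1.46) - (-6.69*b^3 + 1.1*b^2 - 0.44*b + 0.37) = 6.8*b^3 + 3.33*b^2 + 0.3*b - 1.83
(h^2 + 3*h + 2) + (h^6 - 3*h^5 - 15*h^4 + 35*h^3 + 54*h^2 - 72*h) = h^6 - 3*h^5 - 15*h^4 + 35*h^3 + 55*h^2 - 69*h + 2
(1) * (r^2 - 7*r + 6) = r^2 - 7*r + 6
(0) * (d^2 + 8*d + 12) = 0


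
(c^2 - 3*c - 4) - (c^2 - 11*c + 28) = 8*c - 32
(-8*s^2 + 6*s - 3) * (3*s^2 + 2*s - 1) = -24*s^4 + 2*s^3 + 11*s^2 - 12*s + 3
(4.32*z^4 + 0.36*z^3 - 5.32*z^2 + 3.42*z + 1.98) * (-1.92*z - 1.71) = -8.2944*z^5 - 8.0784*z^4 + 9.5988*z^3 + 2.5308*z^2 - 9.6498*z - 3.3858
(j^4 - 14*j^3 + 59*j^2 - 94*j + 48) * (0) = 0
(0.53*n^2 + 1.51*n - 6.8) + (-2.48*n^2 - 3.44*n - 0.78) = -1.95*n^2 - 1.93*n - 7.58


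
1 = 1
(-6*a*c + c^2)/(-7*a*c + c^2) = (6*a - c)/(7*a - c)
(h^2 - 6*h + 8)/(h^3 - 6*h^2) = (h^2 - 6*h + 8)/(h^2*(h - 6))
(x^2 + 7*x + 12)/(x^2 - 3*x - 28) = (x + 3)/(x - 7)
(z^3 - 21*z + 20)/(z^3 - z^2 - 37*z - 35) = (z^2 - 5*z + 4)/(z^2 - 6*z - 7)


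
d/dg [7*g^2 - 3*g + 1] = 14*g - 3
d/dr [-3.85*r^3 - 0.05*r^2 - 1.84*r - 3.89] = -11.55*r^2 - 0.1*r - 1.84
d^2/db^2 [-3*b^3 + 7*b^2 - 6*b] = 14 - 18*b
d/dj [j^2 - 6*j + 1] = 2*j - 6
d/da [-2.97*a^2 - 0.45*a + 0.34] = -5.94*a - 0.45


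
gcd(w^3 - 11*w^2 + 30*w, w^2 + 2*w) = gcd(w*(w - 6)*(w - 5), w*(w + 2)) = w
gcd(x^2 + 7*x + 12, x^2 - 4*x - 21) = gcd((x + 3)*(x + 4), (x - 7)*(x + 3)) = x + 3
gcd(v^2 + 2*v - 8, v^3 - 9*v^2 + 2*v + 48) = 1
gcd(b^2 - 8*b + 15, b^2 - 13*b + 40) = b - 5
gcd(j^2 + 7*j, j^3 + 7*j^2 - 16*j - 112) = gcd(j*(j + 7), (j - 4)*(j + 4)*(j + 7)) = j + 7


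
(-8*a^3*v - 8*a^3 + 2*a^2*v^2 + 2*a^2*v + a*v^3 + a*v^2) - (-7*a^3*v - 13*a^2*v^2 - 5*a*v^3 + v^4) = -a^3*v - 8*a^3 + 15*a^2*v^2 + 2*a^2*v + 6*a*v^3 + a*v^2 - v^4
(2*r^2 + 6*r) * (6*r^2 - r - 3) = 12*r^4 + 34*r^3 - 12*r^2 - 18*r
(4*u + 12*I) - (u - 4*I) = 3*u + 16*I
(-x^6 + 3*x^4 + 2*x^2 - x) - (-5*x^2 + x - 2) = -x^6 + 3*x^4 + 7*x^2 - 2*x + 2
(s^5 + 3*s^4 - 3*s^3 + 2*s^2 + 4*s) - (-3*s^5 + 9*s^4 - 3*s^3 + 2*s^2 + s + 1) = 4*s^5 - 6*s^4 + 3*s - 1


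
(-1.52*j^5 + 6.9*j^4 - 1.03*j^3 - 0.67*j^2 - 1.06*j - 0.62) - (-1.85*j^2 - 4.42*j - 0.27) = -1.52*j^5 + 6.9*j^4 - 1.03*j^3 + 1.18*j^2 + 3.36*j - 0.35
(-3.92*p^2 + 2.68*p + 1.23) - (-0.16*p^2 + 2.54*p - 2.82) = -3.76*p^2 + 0.14*p + 4.05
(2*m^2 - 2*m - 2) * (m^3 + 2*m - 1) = 2*m^5 - 2*m^4 + 2*m^3 - 6*m^2 - 2*m + 2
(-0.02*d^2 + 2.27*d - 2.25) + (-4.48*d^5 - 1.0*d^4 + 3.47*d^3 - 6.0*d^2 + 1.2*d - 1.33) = -4.48*d^5 - 1.0*d^4 + 3.47*d^3 - 6.02*d^2 + 3.47*d - 3.58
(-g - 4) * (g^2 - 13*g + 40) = -g^3 + 9*g^2 + 12*g - 160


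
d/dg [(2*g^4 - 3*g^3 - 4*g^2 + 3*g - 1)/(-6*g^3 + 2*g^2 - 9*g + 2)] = (-12*g^6 + 8*g^5 - 84*g^4 + 106*g^3 - 6*g^2 - 12*g - 3)/(36*g^6 - 24*g^5 + 112*g^4 - 60*g^3 + 89*g^2 - 36*g + 4)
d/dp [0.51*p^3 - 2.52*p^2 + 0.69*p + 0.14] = 1.53*p^2 - 5.04*p + 0.69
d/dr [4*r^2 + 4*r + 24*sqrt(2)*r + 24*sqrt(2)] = 8*r + 4 + 24*sqrt(2)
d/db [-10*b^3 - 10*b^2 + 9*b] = -30*b^2 - 20*b + 9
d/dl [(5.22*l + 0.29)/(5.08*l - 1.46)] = (13.277824 - 46.199552*l)/(5.08*l - 1.46)^3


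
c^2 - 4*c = c*(c - 4)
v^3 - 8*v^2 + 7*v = v*(v - 7)*(v - 1)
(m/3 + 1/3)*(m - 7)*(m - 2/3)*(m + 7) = m^4/3 + m^3/9 - 149*m^2/9 - 49*m/9 + 98/9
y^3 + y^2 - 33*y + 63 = (y - 3)^2*(y + 7)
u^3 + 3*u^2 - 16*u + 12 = (u - 2)*(u - 1)*(u + 6)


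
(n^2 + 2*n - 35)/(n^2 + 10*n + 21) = (n - 5)/(n + 3)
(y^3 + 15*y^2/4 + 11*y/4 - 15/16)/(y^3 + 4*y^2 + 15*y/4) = (y - 1/4)/y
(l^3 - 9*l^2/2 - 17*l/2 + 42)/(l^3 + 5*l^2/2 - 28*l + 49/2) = (l^2 - l - 12)/(l^2 + 6*l - 7)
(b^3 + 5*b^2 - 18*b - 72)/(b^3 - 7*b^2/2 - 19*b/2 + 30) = 2*(b + 6)/(2*b - 5)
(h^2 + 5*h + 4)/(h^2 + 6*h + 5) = (h + 4)/(h + 5)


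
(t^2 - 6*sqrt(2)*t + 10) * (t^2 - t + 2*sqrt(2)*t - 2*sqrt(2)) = t^4 - 4*sqrt(2)*t^3 - t^3 - 14*t^2 + 4*sqrt(2)*t^2 + 14*t + 20*sqrt(2)*t - 20*sqrt(2)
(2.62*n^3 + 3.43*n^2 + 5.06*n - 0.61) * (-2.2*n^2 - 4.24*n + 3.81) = -5.764*n^5 - 18.6548*n^4 - 15.693*n^3 - 7.0441*n^2 + 21.865*n - 2.3241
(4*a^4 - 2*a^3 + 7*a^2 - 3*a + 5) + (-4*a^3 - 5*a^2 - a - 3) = 4*a^4 - 6*a^3 + 2*a^2 - 4*a + 2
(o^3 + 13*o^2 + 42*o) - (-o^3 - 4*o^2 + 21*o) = 2*o^3 + 17*o^2 + 21*o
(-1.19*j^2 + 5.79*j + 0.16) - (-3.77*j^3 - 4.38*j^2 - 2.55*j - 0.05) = 3.77*j^3 + 3.19*j^2 + 8.34*j + 0.21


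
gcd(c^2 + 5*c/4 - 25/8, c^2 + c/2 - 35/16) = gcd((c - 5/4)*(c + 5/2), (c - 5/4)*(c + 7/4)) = c - 5/4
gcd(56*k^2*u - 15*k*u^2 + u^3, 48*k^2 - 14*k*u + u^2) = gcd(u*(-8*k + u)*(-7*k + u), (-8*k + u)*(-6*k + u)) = -8*k + u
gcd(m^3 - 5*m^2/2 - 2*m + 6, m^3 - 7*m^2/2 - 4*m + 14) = m - 2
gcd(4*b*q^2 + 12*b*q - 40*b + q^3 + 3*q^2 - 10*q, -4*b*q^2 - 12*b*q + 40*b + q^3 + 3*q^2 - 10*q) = q^2 + 3*q - 10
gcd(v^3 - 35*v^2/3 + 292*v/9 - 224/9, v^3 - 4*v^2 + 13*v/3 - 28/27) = v^2 - 11*v/3 + 28/9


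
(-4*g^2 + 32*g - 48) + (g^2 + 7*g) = -3*g^2 + 39*g - 48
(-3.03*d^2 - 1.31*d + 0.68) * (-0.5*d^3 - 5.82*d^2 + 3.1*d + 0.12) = 1.515*d^5 + 18.2896*d^4 - 2.1088*d^3 - 8.3822*d^2 + 1.9508*d + 0.0816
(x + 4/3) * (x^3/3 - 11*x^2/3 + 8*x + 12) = x^4/3 - 29*x^3/9 + 28*x^2/9 + 68*x/3 + 16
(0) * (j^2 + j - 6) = 0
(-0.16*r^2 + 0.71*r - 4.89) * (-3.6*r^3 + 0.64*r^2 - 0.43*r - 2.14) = 0.576*r^5 - 2.6584*r^4 + 18.1272*r^3 - 3.0925*r^2 + 0.5833*r + 10.4646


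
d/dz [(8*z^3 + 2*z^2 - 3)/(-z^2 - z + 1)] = (-8*z^4 - 16*z^3 + 22*z^2 - 2*z - 3)/(z^4 + 2*z^3 - z^2 - 2*z + 1)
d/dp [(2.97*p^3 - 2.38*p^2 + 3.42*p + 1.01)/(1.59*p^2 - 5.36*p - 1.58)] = (4.7223*p^4 - 31.8384*p^3 - 6.7588*p^2 + 4.309*p + 0.0100000000000007)/(2.5281*p^4 - 17.0448*p^3 + 23.7052*p^2 + 16.9376*p + 2.4964)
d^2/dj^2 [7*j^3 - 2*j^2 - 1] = 42*j - 4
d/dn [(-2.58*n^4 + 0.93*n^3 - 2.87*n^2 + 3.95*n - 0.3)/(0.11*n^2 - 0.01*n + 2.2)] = (-0.5676*n^5 + 0.1797*n^4 - 22.7226*n^3 + 5.7322*n^2 - 12.562*n + 8.687)/(0.0121*n^4 - 0.0022*n^3 + 0.4841*n^2 - 0.044*n + 4.84)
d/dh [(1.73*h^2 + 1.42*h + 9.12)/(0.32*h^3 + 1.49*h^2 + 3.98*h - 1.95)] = (-0.5536*h^4 - 0.9088*h^3 - 3.9856*h^2 - 33.9246*h - 39.0666)/(0.1024*h^6 + 0.9536*h^5 + 4.7673*h^4 + 10.6124*h^3 + 10.0294*h^2 - 15.522*h + 3.8025)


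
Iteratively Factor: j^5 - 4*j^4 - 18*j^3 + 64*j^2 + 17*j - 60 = (j - 1)*(j^4 - 3*j^3 - 21*j^2 + 43*j + 60) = (j - 3)*(j - 1)*(j^3 - 21*j - 20) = (j - 5)*(j - 3)*(j - 1)*(j^2 + 5*j + 4) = (j - 5)*(j - 3)*(j - 1)*(j + 1)*(j + 4)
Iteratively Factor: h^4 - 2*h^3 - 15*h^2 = (h + 3)*(h^3 - 5*h^2) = h*(h + 3)*(h^2 - 5*h) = h^2*(h + 3)*(h - 5)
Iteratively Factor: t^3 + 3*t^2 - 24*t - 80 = (t - 5)*(t^2 + 8*t + 16) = (t - 5)*(t + 4)*(t + 4)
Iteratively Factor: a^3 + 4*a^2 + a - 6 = (a + 3)*(a^2 + a - 2) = (a - 1)*(a + 3)*(a + 2)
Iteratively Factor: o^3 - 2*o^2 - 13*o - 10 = (o - 5)*(o^2 + 3*o + 2) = (o - 5)*(o + 2)*(o + 1)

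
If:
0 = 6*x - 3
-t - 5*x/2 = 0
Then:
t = -5/4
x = 1/2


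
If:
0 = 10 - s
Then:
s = 10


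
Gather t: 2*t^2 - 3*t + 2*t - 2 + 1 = 2*t^2 - t - 1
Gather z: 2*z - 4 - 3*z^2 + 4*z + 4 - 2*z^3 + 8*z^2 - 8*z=-2*z^3 + 5*z^2 - 2*z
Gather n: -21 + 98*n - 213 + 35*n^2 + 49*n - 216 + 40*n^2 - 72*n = 75*n^2 + 75*n - 450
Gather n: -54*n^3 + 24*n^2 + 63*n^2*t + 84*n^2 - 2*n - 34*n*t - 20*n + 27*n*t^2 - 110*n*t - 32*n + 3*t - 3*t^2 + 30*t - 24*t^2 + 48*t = -54*n^3 + n^2*(63*t + 108) + n*(27*t^2 - 144*t - 54) - 27*t^2 + 81*t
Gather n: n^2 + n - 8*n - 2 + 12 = n^2 - 7*n + 10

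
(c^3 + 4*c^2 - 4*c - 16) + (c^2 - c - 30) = c^3 + 5*c^2 - 5*c - 46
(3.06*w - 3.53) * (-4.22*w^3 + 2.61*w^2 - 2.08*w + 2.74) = -12.9132*w^4 + 22.8832*w^3 - 15.5781*w^2 + 15.7268*w - 9.6722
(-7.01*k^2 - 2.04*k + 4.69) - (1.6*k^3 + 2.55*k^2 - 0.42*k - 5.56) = -1.6*k^3 - 9.56*k^2 - 1.62*k + 10.25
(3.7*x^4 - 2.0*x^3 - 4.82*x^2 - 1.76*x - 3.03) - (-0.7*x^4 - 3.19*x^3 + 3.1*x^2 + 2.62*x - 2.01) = 4.4*x^4 + 1.19*x^3 - 7.92*x^2 - 4.38*x - 1.02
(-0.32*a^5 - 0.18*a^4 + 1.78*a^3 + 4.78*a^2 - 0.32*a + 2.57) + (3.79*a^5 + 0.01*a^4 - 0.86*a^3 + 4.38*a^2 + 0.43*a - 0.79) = 3.47*a^5 - 0.17*a^4 + 0.92*a^3 + 9.16*a^2 + 0.11*a + 1.78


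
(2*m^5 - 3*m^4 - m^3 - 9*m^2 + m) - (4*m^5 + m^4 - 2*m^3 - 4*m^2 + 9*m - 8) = -2*m^5 - 4*m^4 + m^3 - 5*m^2 - 8*m + 8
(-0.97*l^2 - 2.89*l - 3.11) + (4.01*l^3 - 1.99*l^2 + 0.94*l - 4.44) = 4.01*l^3 - 2.96*l^2 - 1.95*l - 7.55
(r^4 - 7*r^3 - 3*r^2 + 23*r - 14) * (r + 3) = r^5 - 4*r^4 - 24*r^3 + 14*r^2 + 55*r - 42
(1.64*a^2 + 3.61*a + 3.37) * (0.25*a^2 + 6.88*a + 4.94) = 0.41*a^4 + 12.1857*a^3 + 33.7809*a^2 + 41.019*a + 16.6478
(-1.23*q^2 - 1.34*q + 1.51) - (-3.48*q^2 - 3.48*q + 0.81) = 2.25*q^2 + 2.14*q + 0.7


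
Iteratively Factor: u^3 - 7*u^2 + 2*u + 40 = (u + 2)*(u^2 - 9*u + 20) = (u - 5)*(u + 2)*(u - 4)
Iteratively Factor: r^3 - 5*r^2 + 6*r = (r - 2)*(r^2 - 3*r) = r*(r - 2)*(r - 3)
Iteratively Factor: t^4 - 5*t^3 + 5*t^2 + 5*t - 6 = (t - 3)*(t^3 - 2*t^2 - t + 2) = (t - 3)*(t - 2)*(t^2 - 1) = (t - 3)*(t - 2)*(t - 1)*(t + 1)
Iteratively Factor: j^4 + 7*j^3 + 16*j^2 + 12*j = (j + 3)*(j^3 + 4*j^2 + 4*j) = (j + 2)*(j + 3)*(j^2 + 2*j) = (j + 2)^2*(j + 3)*(j)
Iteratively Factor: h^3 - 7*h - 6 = (h - 3)*(h^2 + 3*h + 2) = (h - 3)*(h + 2)*(h + 1)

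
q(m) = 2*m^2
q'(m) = 4*m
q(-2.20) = 9.68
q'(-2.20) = -8.80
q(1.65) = 5.44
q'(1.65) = 6.60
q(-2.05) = 8.40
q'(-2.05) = -8.20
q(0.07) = 0.01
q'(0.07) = 0.28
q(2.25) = 10.12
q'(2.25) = 9.00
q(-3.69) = 27.23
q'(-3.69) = -14.76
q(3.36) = 22.58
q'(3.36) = 13.44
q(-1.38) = 3.81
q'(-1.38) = -5.52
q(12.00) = 288.00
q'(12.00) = 48.00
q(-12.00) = 288.00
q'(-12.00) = -48.00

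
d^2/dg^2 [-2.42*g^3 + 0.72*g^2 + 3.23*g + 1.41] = 1.44 - 14.52*g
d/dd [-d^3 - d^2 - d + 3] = -3*d^2 - 2*d - 1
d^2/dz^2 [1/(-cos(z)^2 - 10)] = 2*(2*sin(z)^4 + 19*sin(z)^2 - 11)/(cos(z)^2 + 10)^3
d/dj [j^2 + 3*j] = 2*j + 3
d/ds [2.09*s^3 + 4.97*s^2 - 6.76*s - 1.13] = 6.27*s^2 + 9.94*s - 6.76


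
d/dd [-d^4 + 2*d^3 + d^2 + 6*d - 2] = -4*d^3 + 6*d^2 + 2*d + 6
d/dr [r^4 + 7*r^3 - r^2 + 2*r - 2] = 4*r^3 + 21*r^2 - 2*r + 2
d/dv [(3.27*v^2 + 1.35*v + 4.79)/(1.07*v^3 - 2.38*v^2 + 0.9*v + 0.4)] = (-3.4989*v^4 - 2.889*v^3 - 9.2199*v^2 + 25.4164*v - 3.771)/(1.1449*v^6 - 5.0932*v^5 + 7.5904*v^4 - 3.428*v^3 - 1.094*v^2 + 0.72*v + 0.16)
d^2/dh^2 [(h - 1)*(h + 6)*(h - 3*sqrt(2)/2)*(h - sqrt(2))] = 12*h^2 - 15*sqrt(2)*h + 30*h - 25*sqrt(2) - 6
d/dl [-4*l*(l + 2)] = -8*l - 8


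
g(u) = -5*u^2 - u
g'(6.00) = -61.00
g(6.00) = -186.00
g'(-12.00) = 119.00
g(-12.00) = -708.00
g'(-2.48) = 23.80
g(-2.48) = -28.27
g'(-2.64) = 25.40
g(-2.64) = -32.21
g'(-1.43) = 13.30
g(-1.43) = -8.79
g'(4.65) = -47.50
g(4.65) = -112.76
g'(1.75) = -18.50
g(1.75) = -17.06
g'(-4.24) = 41.40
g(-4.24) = -85.65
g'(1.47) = -15.70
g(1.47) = -12.27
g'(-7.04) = 69.40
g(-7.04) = -240.77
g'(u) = -10*u - 1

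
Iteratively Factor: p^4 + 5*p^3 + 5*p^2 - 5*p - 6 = (p - 1)*(p^3 + 6*p^2 + 11*p + 6) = (p - 1)*(p + 3)*(p^2 + 3*p + 2) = (p - 1)*(p + 2)*(p + 3)*(p + 1)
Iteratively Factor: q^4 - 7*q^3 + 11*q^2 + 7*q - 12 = (q - 3)*(q^3 - 4*q^2 - q + 4) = (q - 3)*(q + 1)*(q^2 - 5*q + 4) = (q - 3)*(q - 1)*(q + 1)*(q - 4)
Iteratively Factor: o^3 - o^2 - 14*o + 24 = (o - 2)*(o^2 + o - 12) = (o - 3)*(o - 2)*(o + 4)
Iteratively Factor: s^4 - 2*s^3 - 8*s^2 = (s)*(s^3 - 2*s^2 - 8*s) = s*(s + 2)*(s^2 - 4*s) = s*(s - 4)*(s + 2)*(s)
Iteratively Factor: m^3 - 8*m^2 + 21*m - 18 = (m - 2)*(m^2 - 6*m + 9) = (m - 3)*(m - 2)*(m - 3)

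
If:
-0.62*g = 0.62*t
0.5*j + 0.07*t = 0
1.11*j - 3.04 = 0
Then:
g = 19.56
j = 2.74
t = -19.56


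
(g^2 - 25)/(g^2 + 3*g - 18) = (g^2 - 25)/(g^2 + 3*g - 18)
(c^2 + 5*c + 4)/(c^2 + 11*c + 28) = (c + 1)/(c + 7)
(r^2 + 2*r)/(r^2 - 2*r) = (r + 2)/(r - 2)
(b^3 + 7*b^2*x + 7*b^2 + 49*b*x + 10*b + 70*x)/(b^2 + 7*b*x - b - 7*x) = (b^2 + 7*b + 10)/(b - 1)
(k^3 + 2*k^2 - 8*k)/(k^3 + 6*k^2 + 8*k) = (k - 2)/(k + 2)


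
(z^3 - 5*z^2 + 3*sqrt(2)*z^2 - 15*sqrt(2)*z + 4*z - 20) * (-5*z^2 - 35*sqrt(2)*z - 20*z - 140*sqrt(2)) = -5*z^5 - 50*sqrt(2)*z^4 + 5*z^4 - 130*z^3 + 50*sqrt(2)*z^3 + 230*z^2 + 860*sqrt(2)*z^2 + 140*sqrt(2)*z + 4600*z + 2800*sqrt(2)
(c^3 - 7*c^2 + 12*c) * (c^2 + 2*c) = c^5 - 5*c^4 - 2*c^3 + 24*c^2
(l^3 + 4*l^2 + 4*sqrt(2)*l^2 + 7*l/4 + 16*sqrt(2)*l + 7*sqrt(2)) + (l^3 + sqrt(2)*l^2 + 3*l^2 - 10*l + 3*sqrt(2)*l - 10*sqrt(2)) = 2*l^3 + 7*l^2 + 5*sqrt(2)*l^2 - 33*l/4 + 19*sqrt(2)*l - 3*sqrt(2)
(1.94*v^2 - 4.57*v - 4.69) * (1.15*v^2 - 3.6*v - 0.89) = 2.231*v^4 - 12.2395*v^3 + 9.3319*v^2 + 20.9513*v + 4.1741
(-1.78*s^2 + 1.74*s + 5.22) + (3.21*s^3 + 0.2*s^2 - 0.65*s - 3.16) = 3.21*s^3 - 1.58*s^2 + 1.09*s + 2.06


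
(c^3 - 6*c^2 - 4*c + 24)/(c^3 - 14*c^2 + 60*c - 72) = (c + 2)/(c - 6)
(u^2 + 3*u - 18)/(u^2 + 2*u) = (u^2 + 3*u - 18)/(u*(u + 2))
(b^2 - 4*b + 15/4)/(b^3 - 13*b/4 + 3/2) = (2*b - 5)/(2*b^2 + 3*b - 2)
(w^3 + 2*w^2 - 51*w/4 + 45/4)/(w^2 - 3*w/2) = w + 7/2 - 15/(2*w)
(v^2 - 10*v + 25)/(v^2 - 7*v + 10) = (v - 5)/(v - 2)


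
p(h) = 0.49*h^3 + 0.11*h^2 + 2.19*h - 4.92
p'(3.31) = 19.02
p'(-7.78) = 89.46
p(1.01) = -2.09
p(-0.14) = -5.23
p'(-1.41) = 4.80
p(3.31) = 21.30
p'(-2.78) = 12.94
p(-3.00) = -23.73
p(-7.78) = -246.05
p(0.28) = -4.29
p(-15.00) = -1666.77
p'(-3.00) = 14.76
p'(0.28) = 2.37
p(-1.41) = -9.16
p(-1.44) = -9.31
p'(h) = 1.47*h^2 + 0.22*h + 2.19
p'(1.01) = 3.91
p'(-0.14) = 2.19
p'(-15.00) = 329.64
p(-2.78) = -20.69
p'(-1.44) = 4.92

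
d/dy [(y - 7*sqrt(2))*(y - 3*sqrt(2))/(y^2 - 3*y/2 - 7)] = 2*(-3*y^2 + 20*sqrt(2)*y^2 - 196*y + 126 + 140*sqrt(2))/(4*y^4 - 12*y^3 - 47*y^2 + 84*y + 196)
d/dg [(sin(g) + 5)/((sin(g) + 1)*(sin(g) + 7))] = (-10*sin(g) + cos(g)^2 - 34)*cos(g)/((sin(g) + 1)^2*(sin(g) + 7)^2)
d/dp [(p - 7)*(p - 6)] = 2*p - 13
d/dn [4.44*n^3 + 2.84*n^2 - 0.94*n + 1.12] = 13.32*n^2 + 5.68*n - 0.94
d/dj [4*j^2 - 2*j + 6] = 8*j - 2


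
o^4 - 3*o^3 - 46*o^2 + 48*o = o*(o - 8)*(o - 1)*(o + 6)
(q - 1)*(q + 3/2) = q^2 + q/2 - 3/2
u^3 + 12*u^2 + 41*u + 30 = (u + 1)*(u + 5)*(u + 6)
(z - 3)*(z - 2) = z^2 - 5*z + 6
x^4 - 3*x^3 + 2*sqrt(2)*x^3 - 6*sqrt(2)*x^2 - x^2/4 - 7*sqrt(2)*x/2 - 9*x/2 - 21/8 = (x - 7/2)*(x + 3*sqrt(2)/2)*(sqrt(2)*x/2 + 1/2)*(sqrt(2)*x + sqrt(2)/2)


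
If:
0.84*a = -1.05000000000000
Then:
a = -1.25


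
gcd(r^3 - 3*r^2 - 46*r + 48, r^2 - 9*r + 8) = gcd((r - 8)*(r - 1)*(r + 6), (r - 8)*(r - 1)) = r^2 - 9*r + 8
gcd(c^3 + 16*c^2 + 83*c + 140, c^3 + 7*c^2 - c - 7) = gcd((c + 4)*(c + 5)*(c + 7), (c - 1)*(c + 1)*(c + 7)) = c + 7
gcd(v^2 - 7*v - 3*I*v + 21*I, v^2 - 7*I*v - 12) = v - 3*I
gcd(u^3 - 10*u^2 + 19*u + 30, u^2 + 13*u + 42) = 1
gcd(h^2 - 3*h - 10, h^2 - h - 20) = h - 5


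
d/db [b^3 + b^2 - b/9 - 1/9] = 3*b^2 + 2*b - 1/9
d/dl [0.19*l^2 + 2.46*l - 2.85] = 0.38*l + 2.46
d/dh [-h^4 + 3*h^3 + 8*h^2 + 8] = h*(-4*h^2 + 9*h + 16)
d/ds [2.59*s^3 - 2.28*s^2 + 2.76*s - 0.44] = 7.77*s^2 - 4.56*s + 2.76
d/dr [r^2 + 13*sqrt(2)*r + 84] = 2*r + 13*sqrt(2)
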